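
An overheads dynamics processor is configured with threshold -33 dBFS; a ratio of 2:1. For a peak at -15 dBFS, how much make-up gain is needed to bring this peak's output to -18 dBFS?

6 dB

Overshoot 18 dB → 18/2 = 9 dB after compression, so the compressed level is -33 + 9 = -24 dBFS.
Make-up = target − compressed = -18 − (-24) = 6 dB.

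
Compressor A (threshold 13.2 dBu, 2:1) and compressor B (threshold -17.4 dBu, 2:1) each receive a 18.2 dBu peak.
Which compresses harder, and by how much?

B, by 15.3 dB

A: 5 dB over, compressed to 2.5 dB over, so 2.5 dB of GR.
B: 35.6 dB over, compressed to 17.8 dB over, so 17.8 dB of GR.
B reduces 15.3 dB more.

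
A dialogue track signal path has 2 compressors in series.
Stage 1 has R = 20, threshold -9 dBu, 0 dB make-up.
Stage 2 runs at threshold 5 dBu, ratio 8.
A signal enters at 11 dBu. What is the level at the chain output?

-8 dBu

Stage 1: overshoot 20 dB → 20/20 = 1 dB → -8 dBu.
Stage 2: below threshold (-8 ≤ 5); passes unchanged; output -8 dBu.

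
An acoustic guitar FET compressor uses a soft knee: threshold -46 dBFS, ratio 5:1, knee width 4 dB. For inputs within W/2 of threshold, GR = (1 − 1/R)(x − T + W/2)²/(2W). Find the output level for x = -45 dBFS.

-45.9 dBFS

x − T + W/2 = -45 − (-46) + 2 = 3.
GR = (1 − 1/5) × 3² / 8 = 0.8 × 9 / 8 = 0.9 dB.
Output = -45 − 0.9 = -45.9 dBFS.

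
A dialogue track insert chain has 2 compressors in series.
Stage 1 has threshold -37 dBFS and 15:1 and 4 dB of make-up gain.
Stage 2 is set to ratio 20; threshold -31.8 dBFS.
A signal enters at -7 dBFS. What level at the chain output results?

-31.76 dBFS

Stage 1: overshoot 30 dB → 30/15 = 2 dB → -35 dBFS; +4 dB make-up → -31 dBFS.
Stage 2: -31 dBFS is 0.8 dB over -31.8 dBFS; at 20:1 that becomes 0.04 dB over, giving -31.76 dBFS.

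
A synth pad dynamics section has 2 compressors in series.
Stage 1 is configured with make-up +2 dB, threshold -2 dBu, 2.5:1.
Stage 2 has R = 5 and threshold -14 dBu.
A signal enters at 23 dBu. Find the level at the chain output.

Stage 1: overshoot 25 dB → 25/2.5 = 10 dB → 8 dBu; +2 dB make-up → 10 dBu.
Stage 2: overshoot 24 dB → 24/5 = 4.8 dB → -9.2 dBu.

-9.2 dBu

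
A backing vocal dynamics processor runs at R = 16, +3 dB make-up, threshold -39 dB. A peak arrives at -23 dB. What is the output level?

-35 dB

-23 dB sits 16 dB over threshold.
The 16 dB excess becomes 1 dB after 16:1 reduction.
That puts the output at -38 dB; make-up adds 3 dB, giving -35 dB.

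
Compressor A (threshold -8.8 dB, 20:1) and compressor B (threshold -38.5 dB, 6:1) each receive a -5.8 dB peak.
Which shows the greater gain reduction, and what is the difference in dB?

A: 3 dB over, compressed to 0.15 dB over, so 2.85 dB of GR.
B: 32.7 dB over, compressed to 5.45 dB over, so 27.25 dB of GR.
B reduces 24.4 dB more.

B, by 24.4 dB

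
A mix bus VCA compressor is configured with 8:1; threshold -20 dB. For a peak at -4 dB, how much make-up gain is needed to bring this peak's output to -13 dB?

5 dB

Without make-up, output = threshold + overshoot/8 = -20 + 2 = -18 dB.
Gap to target: 5 dB.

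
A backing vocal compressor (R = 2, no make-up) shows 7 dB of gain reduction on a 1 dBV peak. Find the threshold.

Gain reduction = 1 − (-6) = 7 dB; output overshoot = GR / (R − 1) = 7 / 1 = 7 dB.
Threshold = output − output overshoot = -6 − 7 = -13 dBV.

-13 dBV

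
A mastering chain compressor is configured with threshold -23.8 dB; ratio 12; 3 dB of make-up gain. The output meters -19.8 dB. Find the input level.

-11.8 dB

Before make-up, the level was -19.8 − 3 = -22.8 dB.
The compressed level sits -22.8 − (-23.8) = 1 dB over threshold.
Input overshoot = R × output overshoot = 12 dB → input = -23.8 + 12 = -11.8 dB.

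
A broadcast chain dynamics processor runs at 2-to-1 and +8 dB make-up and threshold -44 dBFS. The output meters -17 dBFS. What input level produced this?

-6 dBFS

Remove make-up: -17 − 8 = -25 dBFS.
That's 19 dB above the -44 dBFS threshold.
Before 2:1 compression the overshoot was 19 × 2 = 38 dB, so input = -44 + 38 = -6 dBFS.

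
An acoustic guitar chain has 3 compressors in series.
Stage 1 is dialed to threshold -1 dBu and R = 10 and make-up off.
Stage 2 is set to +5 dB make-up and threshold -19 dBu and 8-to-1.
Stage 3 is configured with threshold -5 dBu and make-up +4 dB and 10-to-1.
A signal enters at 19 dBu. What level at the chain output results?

Stage 1: 19 dBu is 20 dB over -1 dBu; at 10:1 that becomes 2 dB over, giving 1 dBu.
Stage 2: 1 dBu is 20 dB over -19 dBu; at 8:1 that becomes 2.5 dB over, giving -16.5 dBu; +5 dB make-up → -11.5 dBu.
Stage 3: below threshold (-11.5 ≤ -5); passes unchanged; make-up brings it to -7.5 dBu.

-7.5 dBu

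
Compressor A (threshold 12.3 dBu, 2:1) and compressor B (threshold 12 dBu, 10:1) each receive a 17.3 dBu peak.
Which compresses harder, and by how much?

A: 5 dB over, compressed to 2.5 dB over, so 2.5 dB of GR.
B: 5.3 dB over, compressed to 0.53 dB over, so 4.77 dB of GR.
Difference: 2.27 dB in favour of B.

B, by 2.27 dB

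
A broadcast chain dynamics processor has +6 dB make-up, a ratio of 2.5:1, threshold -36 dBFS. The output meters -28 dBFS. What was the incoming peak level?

Before make-up, the level was -28 − 6 = -34 dBFS.
The compressed level sits -34 − (-36) = 2 dB over threshold.
Undo the ratio: input overshoot = 2 × 2.5 = 5 dB, giving input = -31 dBFS.

-31 dBFS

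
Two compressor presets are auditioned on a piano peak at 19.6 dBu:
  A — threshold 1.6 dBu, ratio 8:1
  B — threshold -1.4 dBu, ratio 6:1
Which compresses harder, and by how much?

B, by 1.75 dB

A: 18 dB over, compressed to 2.25 dB over, so 15.75 dB of GR.
B: 21 dB over, compressed to 3.5 dB over, so 17.5 dB of GR.
B reduces 1.75 dB more.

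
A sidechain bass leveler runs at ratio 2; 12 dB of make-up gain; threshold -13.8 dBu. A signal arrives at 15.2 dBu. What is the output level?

12.7 dBu

Overshoot: 15.2 − (-13.8) = 29 dB.
2:1 compression reduces that to 29/2 = 14.5 dB over.
That puts the output at 0.7 dBu; make-up adds 12 dB, giving 12.7 dBu.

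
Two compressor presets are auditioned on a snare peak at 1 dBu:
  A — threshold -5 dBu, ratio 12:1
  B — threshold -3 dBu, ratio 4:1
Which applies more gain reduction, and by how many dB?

A, by 2.5 dB

A: overshoot 6 dB → output overshoot 0.5 dB → GR 5.5 dB.
B: overshoot 4 dB → output overshoot 1 dB → GR 3 dB.
A applies 2.5 dB more gain reduction.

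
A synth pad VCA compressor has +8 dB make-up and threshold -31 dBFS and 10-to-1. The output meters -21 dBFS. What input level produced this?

Stripping the +8 dB make-up gives -29 dBFS at the gain stage.
That's 2 dB above the -31 dBFS threshold.
Undo the ratio: input overshoot = 2 × 10 = 20 dB, giving input = -11 dBFS.

-11 dBFS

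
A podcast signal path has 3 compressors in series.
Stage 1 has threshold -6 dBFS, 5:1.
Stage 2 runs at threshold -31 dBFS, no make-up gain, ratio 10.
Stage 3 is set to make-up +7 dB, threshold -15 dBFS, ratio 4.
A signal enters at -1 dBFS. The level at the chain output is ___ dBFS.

-21.4 dBFS

Stage 1: -1 dBFS is 5 dB over -6 dBFS; at 5:1 that becomes 1 dB over, giving -5 dBFS.
Stage 2: 26 dB above -31 dBFS, reduced 10:1 to 2.6 dB above → -28.4 dBFS.
Stage 3: below threshold (-28.4 ≤ -15); passes unchanged; make-up brings it to -21.4 dBFS.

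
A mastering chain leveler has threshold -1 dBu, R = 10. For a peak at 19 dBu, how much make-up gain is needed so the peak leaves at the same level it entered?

Without make-up, output = threshold + overshoot/10 = -1 + 2 = 1 dBu.
Gap to target: 18 dB.

18 dB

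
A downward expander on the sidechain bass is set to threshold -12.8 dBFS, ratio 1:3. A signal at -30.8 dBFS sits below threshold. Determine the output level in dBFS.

-66.8 dBFS

The input is 18 dB below the -12.8 dBFS threshold.
A 1:3 expander multiplies undershoot by 3: 18 × 3 = 54 dB below threshold.
Output = -12.8 − 54 = -66.8 dBFS.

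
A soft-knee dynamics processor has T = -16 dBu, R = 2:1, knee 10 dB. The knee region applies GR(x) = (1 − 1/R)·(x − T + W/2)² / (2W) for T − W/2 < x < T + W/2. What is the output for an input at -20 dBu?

-20.025 dBu

x − T + W/2 = -20 − (-16) + 5 = 1.
GR = (1 − 1/2) × 1² / 20 = 0.5 × 1 / 20 = 0.025 dB.
Output = -20 − 0.025 = -20.025 dBu.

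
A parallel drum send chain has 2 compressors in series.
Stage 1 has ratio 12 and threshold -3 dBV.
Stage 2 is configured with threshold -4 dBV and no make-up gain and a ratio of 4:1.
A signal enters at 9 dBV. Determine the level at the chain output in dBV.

Stage 1: 9 dBV is 12 dB over -3 dBV; at 12:1 that becomes 1 dB over, giving -2 dBV.
Stage 2: overshoot 2 dB → 2/4 = 0.5 dB → -3.5 dBV.

-3.5 dBV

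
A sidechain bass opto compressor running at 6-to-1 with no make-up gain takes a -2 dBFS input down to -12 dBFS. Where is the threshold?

-14 dBFS

Input is 12 dB above T (since output overshoot × R = input overshoot: (-12 − T)·6 = -2 − T gives T = -14 dBFS).
Check: -14 + (-2 − (-14))/6 = -14 + 2 = -12 dBFS. ✓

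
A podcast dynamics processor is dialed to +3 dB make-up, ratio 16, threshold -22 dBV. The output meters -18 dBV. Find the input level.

-6 dBV

Stripping the +3 dB make-up gives -21 dBV at the gain stage.
Post-compression overshoot = -21 − (-22) = 1 dB.
Input overshoot = R × output overshoot = 16 dB → input = -22 + 16 = -6 dBV.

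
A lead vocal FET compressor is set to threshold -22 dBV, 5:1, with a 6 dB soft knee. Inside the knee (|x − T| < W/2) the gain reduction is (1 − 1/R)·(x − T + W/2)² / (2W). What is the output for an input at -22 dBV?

-22.6 dBV

x − T + W/2 = -22 − (-22) + 3 = 3.
GR = (1 − 1/5) × 3² / 12 = 0.8 × 9 / 12 = 0.6 dB.
Output = -22 − 0.6 = -22.6 dBV.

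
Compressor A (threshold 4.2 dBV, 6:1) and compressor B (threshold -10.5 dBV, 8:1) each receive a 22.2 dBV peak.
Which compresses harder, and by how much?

B, by 13.6125 dB

A: GR = 18 − 18/6 = 15 dB.
B: GR = 32.7 − 32.7/8 = 28.6125 dB.
Difference: 13.6125 dB in favour of B.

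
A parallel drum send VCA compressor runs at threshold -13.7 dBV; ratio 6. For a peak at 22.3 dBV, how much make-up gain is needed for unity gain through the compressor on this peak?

30 dB

Without make-up, output = threshold + overshoot/6 = -13.7 + 6 = -7.7 dBV.
Gap to target: 30 dB.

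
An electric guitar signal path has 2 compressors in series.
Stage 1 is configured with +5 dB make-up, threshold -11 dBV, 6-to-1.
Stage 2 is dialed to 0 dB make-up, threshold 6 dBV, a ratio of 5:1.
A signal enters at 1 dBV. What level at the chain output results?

-4 dBV

Stage 1: 1 dBV is 12 dB over -11 dBV; at 6:1 that becomes 2 dB over, giving -9 dBV; +5 dB make-up → -4 dBV.
Stage 2: -4 dBV is at or below the 6 dBV threshold — no compression; output -4 dBV.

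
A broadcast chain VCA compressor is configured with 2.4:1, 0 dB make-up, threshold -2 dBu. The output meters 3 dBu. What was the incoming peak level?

Post-compression overshoot = 3 − (-2) = 5 dB.
Before 2.4:1 compression the overshoot was 5 × 2.4 = 12 dB, so input = -2 + 12 = 10 dBu.

10 dBu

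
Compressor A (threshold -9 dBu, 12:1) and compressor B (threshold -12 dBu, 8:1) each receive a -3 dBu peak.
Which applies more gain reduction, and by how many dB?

A: overshoot 6 dB → output overshoot 0.5 dB → GR 5.5 dB.
B: overshoot 9 dB → output overshoot 1.125 dB → GR 7.875 dB.
Difference: 2.375 dB in favour of B.

B, by 2.375 dB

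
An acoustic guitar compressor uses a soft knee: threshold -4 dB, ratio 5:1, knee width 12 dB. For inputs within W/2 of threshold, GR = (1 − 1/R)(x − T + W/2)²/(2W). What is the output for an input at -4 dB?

-5.2 dB

x − T + W/2 = -4 − (-4) + 6 = 6.
GR = (1 − 1/5) × 6² / 24 = 0.8 × 36 / 24 = 1.2 dB.
Output = -4 − 1.2 = -5.2 dB.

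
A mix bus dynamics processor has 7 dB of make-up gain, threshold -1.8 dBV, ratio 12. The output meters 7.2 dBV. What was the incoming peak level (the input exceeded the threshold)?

22.2 dBV

Remove make-up: 7.2 − 7 = 0.2 dBV.
The compressed level sits 0.2 − (-1.8) = 2 dB over threshold.
Undo the ratio: input overshoot = 2 × 12 = 24 dB, giving input = 22.2 dBV.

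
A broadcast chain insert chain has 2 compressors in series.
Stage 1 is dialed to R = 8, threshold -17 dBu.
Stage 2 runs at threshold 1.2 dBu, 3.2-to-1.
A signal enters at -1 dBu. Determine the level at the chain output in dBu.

Stage 1: overshoot 16 dB → 16/8 = 2 dB → -15 dBu.
Stage 2: -15 dBu is at or below the 1.2 dBu threshold — no compression; output -15 dBu.

-15 dBu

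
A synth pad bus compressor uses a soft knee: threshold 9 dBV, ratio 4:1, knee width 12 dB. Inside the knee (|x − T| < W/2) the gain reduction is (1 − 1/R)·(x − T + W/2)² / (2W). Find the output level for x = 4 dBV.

x − T + W/2 = 4 − 9 + 6 = 1.
GR = (1 − 1/4) × 1² / 24 = 0.75 × 1 / 24 = 0.03125 dB.
Output = 4 − 0.03125 = 3.96875 dBV.

3.96875 dBV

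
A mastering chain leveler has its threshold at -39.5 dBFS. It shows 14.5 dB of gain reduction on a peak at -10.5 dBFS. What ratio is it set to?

2:1

Input overshoot = -10.5 − (-39.5) = 29 dB.
Output overshoot = 29 − 14.5 = 14.5 dB.
Ratio = input overshoot / output overshoot = 29 / 14.5 = 2.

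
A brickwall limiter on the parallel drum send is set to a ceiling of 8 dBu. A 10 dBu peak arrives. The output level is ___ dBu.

8 dBu

A brickwall limiter is an ∞:1 compressor: any input above the ceiling is clamped to 8 dBu.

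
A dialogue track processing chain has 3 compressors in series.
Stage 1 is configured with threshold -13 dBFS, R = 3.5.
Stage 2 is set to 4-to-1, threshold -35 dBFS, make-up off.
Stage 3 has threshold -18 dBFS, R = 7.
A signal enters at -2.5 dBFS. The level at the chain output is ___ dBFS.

-28.75 dBFS

Stage 1: overshoot 10.5 dB → 10.5/3.5 = 3 dB → -10 dBFS.
Stage 2: -10 dBFS is 25 dB over -35 dBFS; at 4:1 that becomes 6.25 dB over, giving -28.75 dBFS.
Stage 3: -28.75 dBFS ≤ -18 dBFS, so stage 3 doesn't engage; output -28.75 dBFS.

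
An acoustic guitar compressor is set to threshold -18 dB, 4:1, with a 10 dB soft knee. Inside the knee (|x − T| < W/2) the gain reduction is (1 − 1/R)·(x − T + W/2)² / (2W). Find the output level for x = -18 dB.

-18.9375 dB

x − T + W/2 = -18 − (-18) + 5 = 5.
GR = (1 − 1/4) × 5² / 20 = 0.75 × 25 / 20 = 0.9375 dB.
Output = -18 − 0.9375 = -18.9375 dB.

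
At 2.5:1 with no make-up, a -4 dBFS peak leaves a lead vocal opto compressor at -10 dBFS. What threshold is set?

Gain reduction = -4 − (-10) = 6 dB; output overshoot = GR / (R − 1) = 6 / 1.5 = 4 dB.
Threshold = output − output overshoot = -10 − 4 = -14 dBFS.

-14 dBFS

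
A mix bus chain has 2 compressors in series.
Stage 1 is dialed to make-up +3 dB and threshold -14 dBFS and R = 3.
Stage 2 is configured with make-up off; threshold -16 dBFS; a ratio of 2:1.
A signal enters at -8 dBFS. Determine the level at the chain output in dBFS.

-12.5 dBFS

Stage 1: overshoot 6 dB → 6/3 = 2 dB → -12 dBFS; +3 dB make-up → -9 dBFS.
Stage 2: overshoot 7 dB → 7/2 = 3.5 dB → -12.5 dBFS.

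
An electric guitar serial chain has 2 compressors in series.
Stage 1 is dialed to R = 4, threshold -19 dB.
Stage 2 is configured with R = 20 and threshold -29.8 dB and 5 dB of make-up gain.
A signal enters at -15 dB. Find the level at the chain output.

-24.21 dB

Stage 1: -15 dB is 4 dB over -19 dB; at 4:1 that becomes 1 dB over, giving -18 dB.
Stage 2: -18 dB is 11.8 dB over -29.8 dB; at 20:1 that becomes 0.59 dB over, giving -29.21 dB; +5 dB make-up → -24.21 dB.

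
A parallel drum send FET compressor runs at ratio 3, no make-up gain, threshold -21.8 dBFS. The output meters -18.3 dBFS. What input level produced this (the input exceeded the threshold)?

-11.3 dBFS

The compressed level sits -18.3 − (-21.8) = 3.5 dB over threshold.
Input overshoot = R × output overshoot = 10.5 dB → input = -21.8 + 10.5 = -11.3 dBFS.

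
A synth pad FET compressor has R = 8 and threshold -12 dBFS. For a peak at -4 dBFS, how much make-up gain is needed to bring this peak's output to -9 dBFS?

2 dB

The peak compresses to -12 + 8/8 = -11 dBFS.
To reach -9 dBFS requires -9 − (-11) = 2 dB of make-up.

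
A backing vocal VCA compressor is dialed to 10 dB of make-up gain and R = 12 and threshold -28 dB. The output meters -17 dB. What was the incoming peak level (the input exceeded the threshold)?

Stripping the +10 dB make-up gives -27 dB at the gain stage.
The compressed level sits -27 − (-28) = 1 dB over threshold.
Input overshoot = R × output overshoot = 12 dB → input = -28 + 12 = -16 dB.

-16 dB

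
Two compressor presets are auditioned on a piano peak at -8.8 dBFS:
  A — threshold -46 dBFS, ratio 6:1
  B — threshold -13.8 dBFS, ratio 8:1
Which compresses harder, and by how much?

A: 37.2 dB over, compressed to 6.2 dB over, so 31 dB of GR.
B: 5 dB over, compressed to 0.625 dB over, so 4.375 dB of GR.
A reduces 26.625 dB more.

A, by 26.625 dB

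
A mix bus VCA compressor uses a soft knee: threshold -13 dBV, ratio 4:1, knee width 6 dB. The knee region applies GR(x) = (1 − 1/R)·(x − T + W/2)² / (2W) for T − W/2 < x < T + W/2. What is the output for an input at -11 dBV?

-12.5625 dBV

x − T + W/2 = -11 − (-13) + 3 = 5.
GR = (1 − 1/4) × 5² / 12 = 0.75 × 25 / 12 = 1.5625 dB.
Output = -11 − 1.5625 = -12.5625 dBV.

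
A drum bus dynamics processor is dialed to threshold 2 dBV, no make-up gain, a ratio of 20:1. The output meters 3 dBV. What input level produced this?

Post-compression overshoot = 3 − 2 = 1 dB.
Input overshoot = R × output overshoot = 20 dB → input = 2 + 20 = 22 dBV.

22 dBV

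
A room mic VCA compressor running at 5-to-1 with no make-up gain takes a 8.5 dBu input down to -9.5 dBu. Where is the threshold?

-14 dBu

Input is 22.5 dB above T (since output overshoot × R = input overshoot: (-9.5 − T)·5 = 8.5 − T gives T = -14 dBu).
Check: -14 + (8.5 − (-14))/5 = -14 + 4.5 = -9.5 dBu. ✓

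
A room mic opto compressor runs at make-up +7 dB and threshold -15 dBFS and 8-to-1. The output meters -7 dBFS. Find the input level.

-7 dBFS

Before make-up, the level was -7 − 7 = -14 dBFS.
The compressed level sits -14 − (-15) = 1 dB over threshold.
Before 8:1 compression the overshoot was 1 × 8 = 8 dB, so input = -15 + 8 = -7 dBFS.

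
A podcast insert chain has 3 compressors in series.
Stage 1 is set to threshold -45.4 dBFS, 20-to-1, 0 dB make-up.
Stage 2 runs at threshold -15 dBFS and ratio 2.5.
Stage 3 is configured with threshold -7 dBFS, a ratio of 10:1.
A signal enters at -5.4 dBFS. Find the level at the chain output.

Stage 1: 40 dB above -45.4 dBFS, reduced 20:1 to 2 dB above → -43.4 dBFS.
Stage 2: -43.4 dBFS ≤ -15 dBFS, so stage 2 doesn't engage; output -43.4 dBFS.
Stage 3: below threshold (-43.4 ≤ -7); passes unchanged; output -43.4 dBFS.

-43.4 dBFS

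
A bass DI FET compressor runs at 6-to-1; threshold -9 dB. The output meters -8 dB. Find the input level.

Post-compression overshoot = -8 − (-9) = 1 dB.
Before 6:1 compression the overshoot was 1 × 6 = 6 dB, so input = -9 + 6 = -3 dB.

-3 dB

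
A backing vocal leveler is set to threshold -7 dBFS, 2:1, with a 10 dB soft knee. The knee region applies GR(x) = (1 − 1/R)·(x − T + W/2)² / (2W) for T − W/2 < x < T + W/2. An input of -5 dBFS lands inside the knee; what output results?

-6.225 dBFS

x − T + W/2 = -5 − (-7) + 5 = 7.
GR = (1 − 1/2) × 7² / 20 = 0.5 × 49 / 20 = 1.225 dB.
Output = -5 − 1.225 = -6.225 dBFS.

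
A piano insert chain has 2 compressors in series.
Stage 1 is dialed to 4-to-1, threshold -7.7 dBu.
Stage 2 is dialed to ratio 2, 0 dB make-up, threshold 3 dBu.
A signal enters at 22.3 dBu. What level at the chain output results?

Stage 1: overshoot 30 dB → 30/4 = 7.5 dB → -0.2 dBu.
Stage 2: below threshold (-0.2 ≤ 3); passes unchanged; output -0.2 dBu.

-0.2 dBu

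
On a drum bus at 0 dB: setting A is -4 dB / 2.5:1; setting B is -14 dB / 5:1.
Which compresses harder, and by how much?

B, by 8.8 dB

A: 4 dB over, compressed to 1.6 dB over, so 2.4 dB of GR.
B: 14 dB over, compressed to 2.8 dB over, so 11.2 dB of GR.
Difference: 8.8 dB in favour of B.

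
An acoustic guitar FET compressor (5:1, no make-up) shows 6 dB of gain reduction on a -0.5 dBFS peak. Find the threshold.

-8 dBFS

Gain reduction = -0.5 − (-6.5) = 6 dB; output overshoot = GR / (R − 1) = 6 / 4 = 1.5 dB.
Threshold = output − output overshoot = -6.5 − 1.5 = -8 dBFS.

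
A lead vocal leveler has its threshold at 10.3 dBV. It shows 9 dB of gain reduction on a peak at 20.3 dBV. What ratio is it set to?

Input overshoot = 20.3 − 10.3 = 10 dB.
Output overshoot = 10 − 9 = 1 dB.
Ratio = input overshoot / output overshoot = 10 / 1 = 10.

10:1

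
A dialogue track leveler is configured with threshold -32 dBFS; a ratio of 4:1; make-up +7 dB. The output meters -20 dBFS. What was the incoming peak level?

Stripping the +7 dB make-up gives -27 dBFS at the gain stage.
Post-compression overshoot = -27 − (-32) = 5 dB.
Undo the ratio: input overshoot = 5 × 4 = 20 dB, giving input = -12 dBFS.

-12 dBFS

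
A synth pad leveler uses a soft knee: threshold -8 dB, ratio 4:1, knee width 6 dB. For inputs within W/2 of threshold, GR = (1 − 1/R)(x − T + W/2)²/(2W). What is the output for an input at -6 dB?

x − T + W/2 = -6 − (-8) + 3 = 5.
GR = (1 − 1/4) × 5² / 12 = 0.75 × 25 / 12 = 1.5625 dB.
Output = -6 − 1.5625 = -7.5625 dB.

-7.5625 dB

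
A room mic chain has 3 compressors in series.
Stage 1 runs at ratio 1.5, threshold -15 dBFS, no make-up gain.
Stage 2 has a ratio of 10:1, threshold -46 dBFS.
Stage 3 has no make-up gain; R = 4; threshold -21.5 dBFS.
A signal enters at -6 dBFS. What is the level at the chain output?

-42.3 dBFS

Stage 1: -6 dBFS is 9 dB over -15 dBFS; at 1.5:1 that becomes 6 dB over, giving -9 dBFS.
Stage 2: 37 dB above -46 dBFS, reduced 10:1 to 3.7 dB above → -42.3 dBFS.
Stage 3: -42.3 dBFS is at or below the -21.5 dBFS threshold — no compression; output -42.3 dBFS.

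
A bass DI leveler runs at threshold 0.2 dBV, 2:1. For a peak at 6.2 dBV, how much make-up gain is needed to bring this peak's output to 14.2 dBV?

11 dB

Overshoot 6 dB → 6/2 = 3 dB after compression, so the compressed level is 0.2 + 3 = 3.2 dBV.
Make-up = target − compressed = 14.2 − 3.2 = 11 dB.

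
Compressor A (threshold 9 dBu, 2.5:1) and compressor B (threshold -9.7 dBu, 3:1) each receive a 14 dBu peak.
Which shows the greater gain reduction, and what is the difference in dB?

B, by 12.8 dB

A: 5 dB over, compressed to 2 dB over, so 3 dB of GR.
B: 23.7 dB over, compressed to 7.9 dB over, so 15.8 dB of GR.
B reduces 12.8 dB more.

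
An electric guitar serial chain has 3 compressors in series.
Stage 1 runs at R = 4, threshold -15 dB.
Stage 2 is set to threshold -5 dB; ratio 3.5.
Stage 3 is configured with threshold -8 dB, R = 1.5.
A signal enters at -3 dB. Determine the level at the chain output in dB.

-12 dB

Stage 1: 12 dB above -15 dB, reduced 4:1 to 3 dB above → -12 dB.
Stage 2: -12 dB is at or below the -5 dB threshold — no compression; output -12 dB.
Stage 3: -12 dB is at or below the -8 dB threshold — no compression; output -12 dB.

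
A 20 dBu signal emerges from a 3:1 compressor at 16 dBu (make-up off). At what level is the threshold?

Input is 6 dB above T (since output overshoot × R = input overshoot: (16 − T)·3 = 20 − T gives T = 14 dBu).
Check: 14 + (20 − 14)/3 = 14 + 2 = 16 dBu. ✓

14 dBu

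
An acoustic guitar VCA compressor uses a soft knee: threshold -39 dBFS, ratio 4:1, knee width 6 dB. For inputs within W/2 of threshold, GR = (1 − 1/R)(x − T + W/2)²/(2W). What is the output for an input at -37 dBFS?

-38.5625 dBFS

x − T + W/2 = -37 − (-39) + 3 = 5.
GR = (1 − 1/4) × 5² / 12 = 0.75 × 25 / 12 = 1.5625 dB.
Output = -37 − 1.5625 = -38.5625 dBFS.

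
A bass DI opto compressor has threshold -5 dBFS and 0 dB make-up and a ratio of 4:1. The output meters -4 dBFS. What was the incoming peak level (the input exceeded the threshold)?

-1 dBFS

Post-compression overshoot = -4 − (-5) = 1 dB.
Undo the ratio: input overshoot = 1 × 4 = 4 dB, giving input = -1 dBFS.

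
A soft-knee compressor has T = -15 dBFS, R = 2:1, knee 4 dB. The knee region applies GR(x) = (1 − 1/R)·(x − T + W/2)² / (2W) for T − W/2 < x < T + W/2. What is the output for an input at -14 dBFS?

x − T + W/2 = -14 − (-15) + 2 = 3.
GR = (1 − 1/2) × 3² / 8 = 0.5 × 9 / 8 = 0.5625 dB.
Output = -14 − 0.5625 = -14.5625 dBFS.

-14.5625 dBFS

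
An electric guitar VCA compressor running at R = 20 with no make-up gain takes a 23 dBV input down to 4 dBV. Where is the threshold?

3 dBV

Input is 20 dB above T (since output overshoot × R = input overshoot: (4 − T)·20 = 23 − T gives T = 3 dBV).
Check: 3 + (23 − 3)/20 = 3 + 1 = 4 dBV. ✓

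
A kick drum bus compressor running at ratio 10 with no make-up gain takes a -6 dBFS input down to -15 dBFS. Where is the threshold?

-16 dBFS

Input is 10 dB above T (since output overshoot × R = input overshoot: (-15 − T)·10 = -6 − T gives T = -16 dBFS).
Check: -16 + (-6 − (-16))/10 = -16 + 1 = -15 dBFS. ✓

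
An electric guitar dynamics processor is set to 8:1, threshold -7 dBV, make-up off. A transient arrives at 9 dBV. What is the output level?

-5 dBV

9 dBV sits 16 dB over threshold.
8:1 compression reduces that to 16/8 = 2 dB over.
Output = -7 + 2 = -5 dBV.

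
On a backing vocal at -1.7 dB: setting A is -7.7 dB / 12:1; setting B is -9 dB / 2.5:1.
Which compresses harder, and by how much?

A: overshoot 6 dB → output overshoot 0.5 dB → GR 5.5 dB.
B: overshoot 7.3 dB → output overshoot 2.92 dB → GR 4.38 dB.
A applies 1.12 dB more gain reduction.

A, by 1.12 dB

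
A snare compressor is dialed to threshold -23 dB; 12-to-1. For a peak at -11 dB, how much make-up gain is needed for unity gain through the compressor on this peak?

Without make-up, output = threshold + overshoot/12 = -23 + 1 = -22 dB.
Gap to target: 11 dB.

11 dB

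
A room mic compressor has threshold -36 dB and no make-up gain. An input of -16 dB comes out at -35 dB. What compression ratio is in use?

20:1

Input overshoot = -16 − (-36) = 20 dB; output overshoot = -35 − (-36) = 1 dB.
Ratio = 20 / 1 = 20.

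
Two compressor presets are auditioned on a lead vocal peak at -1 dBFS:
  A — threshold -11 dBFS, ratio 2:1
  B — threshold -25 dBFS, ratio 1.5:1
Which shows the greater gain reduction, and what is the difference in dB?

B, by 3 dB

A: 10 dB over, compressed to 5 dB over, so 5 dB of GR.
B: 24 dB over, compressed to 16 dB over, so 8 dB of GR.
B reduces 3 dB more.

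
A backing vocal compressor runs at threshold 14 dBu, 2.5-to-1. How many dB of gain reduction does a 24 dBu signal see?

24 dBu exceeds the threshold by 10 dB.
At 2.5:1, output sits 10/2.5 = 4 dB above threshold.
GR = overshoot in − overshoot out = 10 − 4 = 6 dB.

6 dB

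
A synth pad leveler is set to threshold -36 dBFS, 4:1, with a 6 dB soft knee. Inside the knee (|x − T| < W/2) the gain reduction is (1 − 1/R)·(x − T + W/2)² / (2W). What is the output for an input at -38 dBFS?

-38.0625 dBFS

x − T + W/2 = -38 − (-36) + 3 = 1.
GR = (1 − 1/4) × 1² / 12 = 0.75 × 1 / 12 = 0.0625 dB.
Output = -38 − 0.0625 = -38.0625 dBFS.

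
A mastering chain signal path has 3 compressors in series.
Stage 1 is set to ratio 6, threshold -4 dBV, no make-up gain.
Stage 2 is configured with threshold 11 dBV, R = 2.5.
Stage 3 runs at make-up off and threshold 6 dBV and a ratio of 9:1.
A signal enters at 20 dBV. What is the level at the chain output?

0 dBV

Stage 1: 20 dBV is 24 dB over -4 dBV; at 6:1 that becomes 4 dB over, giving 0 dBV.
Stage 2: 0 dBV is at or below the 11 dBV threshold — no compression; output 0 dBV.
Stage 3: below threshold (0 ≤ 6); passes unchanged; output 0 dBV.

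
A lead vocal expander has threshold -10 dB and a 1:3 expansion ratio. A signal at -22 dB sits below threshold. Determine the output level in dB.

-46 dB

Below threshold, a 1:3 expander applies gain = (3−1)×(T − x) of attenuation.
(3−1) × 12 = 24 dB, so output = -22 − 24 = -46 dB.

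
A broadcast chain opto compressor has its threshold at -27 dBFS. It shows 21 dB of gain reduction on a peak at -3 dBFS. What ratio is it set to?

Input overshoot = -3 − (-27) = 24 dB.
Output overshoot = 24 − 21 = 3 dB.
Ratio = input overshoot / output overshoot = 24 / 3 = 8.

8:1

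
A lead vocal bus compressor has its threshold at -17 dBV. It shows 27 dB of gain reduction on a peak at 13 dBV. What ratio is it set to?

10:1

Input overshoot = 13 − (-17) = 30 dB.
Output overshoot = 30 − 27 = 3 dB.
Ratio = input overshoot / output overshoot = 30 / 3 = 10.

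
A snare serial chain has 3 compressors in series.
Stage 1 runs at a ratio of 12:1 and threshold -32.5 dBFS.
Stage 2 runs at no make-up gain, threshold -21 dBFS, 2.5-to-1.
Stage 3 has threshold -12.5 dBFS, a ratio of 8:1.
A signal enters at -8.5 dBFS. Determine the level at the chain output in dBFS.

Stage 1: overshoot 24 dB → 24/12 = 2 dB → -30.5 dBFS.
Stage 2: -30.5 dBFS ≤ -21 dBFS, so stage 2 doesn't engage; output -30.5 dBFS.
Stage 3: below threshold (-30.5 ≤ -12.5); passes unchanged; output -30.5 dBFS.

-30.5 dBFS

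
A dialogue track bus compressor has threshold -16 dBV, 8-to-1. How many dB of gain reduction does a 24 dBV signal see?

35 dB

Overshoot = 24 − (-16) = 40 dB.
A 8:1 ratio leaves 5 dB of that excess.
GR = overshoot in − overshoot out = 40 − 5 = 35 dB.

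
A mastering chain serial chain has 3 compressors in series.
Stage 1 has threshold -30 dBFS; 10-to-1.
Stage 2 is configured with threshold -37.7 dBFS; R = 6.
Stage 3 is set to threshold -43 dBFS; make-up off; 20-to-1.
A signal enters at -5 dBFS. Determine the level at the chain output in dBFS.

Stage 1: overshoot 25 dB → 25/10 = 2.5 dB → -27.5 dBFS.
Stage 2: overshoot 10.2 dB → 10.2/6 = 1.7 dB → -36 dBFS.
Stage 3: 7 dB above -43 dBFS, reduced 20:1 to 0.35 dB above → -42.65 dBFS.

-42.65 dBFS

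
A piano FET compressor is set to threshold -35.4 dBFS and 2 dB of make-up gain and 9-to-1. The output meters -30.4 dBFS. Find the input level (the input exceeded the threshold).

Remove make-up: -30.4 − 2 = -32.4 dBFS.
Post-compression overshoot = -32.4 − (-35.4) = 3 dB.
Before 9:1 compression the overshoot was 3 × 9 = 27 dB, so input = -35.4 + 27 = -8.4 dBFS.

-8.4 dBFS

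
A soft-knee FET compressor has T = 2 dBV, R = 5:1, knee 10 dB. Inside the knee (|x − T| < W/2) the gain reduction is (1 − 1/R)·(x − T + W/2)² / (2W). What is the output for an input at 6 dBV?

2.76 dBV

x − T + W/2 = 6 − 2 + 5 = 9.
GR = (1 − 1/5) × 9² / 20 = 0.8 × 81 / 20 = 3.24 dB.
Output = 6 − 3.24 = 2.76 dBV.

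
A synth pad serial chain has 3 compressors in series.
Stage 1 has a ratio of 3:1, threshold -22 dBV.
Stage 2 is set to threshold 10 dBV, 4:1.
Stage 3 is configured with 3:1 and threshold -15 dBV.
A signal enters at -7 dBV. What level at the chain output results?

Stage 1: 15 dB above -22 dBV, reduced 3:1 to 5 dB above → -17 dBV.
Stage 2: -17 dBV ≤ 10 dBV, so stage 2 doesn't engage; output -17 dBV.
Stage 3: -17 dBV is at or below the -15 dBV threshold — no compression; output -17 dBV.

-17 dBV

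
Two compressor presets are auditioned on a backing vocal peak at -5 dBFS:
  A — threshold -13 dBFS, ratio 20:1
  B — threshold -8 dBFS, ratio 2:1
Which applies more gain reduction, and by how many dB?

A: 8 dB over, compressed to 0.4 dB over, so 7.6 dB of GR.
B: 3 dB over, compressed to 1.5 dB over, so 1.5 dB of GR.
A applies 6.1 dB more gain reduction.

A, by 6.1 dB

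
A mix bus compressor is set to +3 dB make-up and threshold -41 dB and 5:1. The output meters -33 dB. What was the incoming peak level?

-16 dB

Before make-up, the level was -33 − 3 = -36 dB.
Post-compression overshoot = -36 − (-41) = 5 dB.
Before 5:1 compression the overshoot was 5 × 5 = 25 dB, so input = -41 + 25 = -16 dB.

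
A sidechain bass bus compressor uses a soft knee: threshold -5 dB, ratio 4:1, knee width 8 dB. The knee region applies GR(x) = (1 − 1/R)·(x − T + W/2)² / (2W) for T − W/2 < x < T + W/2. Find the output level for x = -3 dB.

-4.6875 dB

x − T + W/2 = -3 − (-5) + 4 = 6.
GR = (1 − 1/4) × 6² / 16 = 0.75 × 36 / 16 = 1.6875 dB.
Output = -3 − 1.6875 = -4.6875 dB.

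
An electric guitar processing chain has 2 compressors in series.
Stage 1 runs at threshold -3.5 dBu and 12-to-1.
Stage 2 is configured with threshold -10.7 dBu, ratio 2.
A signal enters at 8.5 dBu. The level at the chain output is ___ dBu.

-6.6 dBu

Stage 1: 12 dB above -3.5 dBu, reduced 12:1 to 1 dB above → -2.5 dBu.
Stage 2: -2.5 dBu is 8.2 dB over -10.7 dBu; at 2:1 that becomes 4.1 dB over, giving -6.6 dBu.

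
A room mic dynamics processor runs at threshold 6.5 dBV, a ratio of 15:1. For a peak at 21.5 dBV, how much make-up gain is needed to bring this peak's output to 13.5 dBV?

6 dB

Without make-up, output = threshold + overshoot/15 = 6.5 + 1 = 7.5 dBV.
Gap to target: 6 dB.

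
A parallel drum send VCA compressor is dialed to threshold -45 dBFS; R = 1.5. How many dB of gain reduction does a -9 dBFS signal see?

12 dB

The signal is 36 dB above threshold.
After 1.5:1 compression the overshoot becomes 36/1.5 = 24 dB.
Gain reduction = 36 − 24 = 12 dB.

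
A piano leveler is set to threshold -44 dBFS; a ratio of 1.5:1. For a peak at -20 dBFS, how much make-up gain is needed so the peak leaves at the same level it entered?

8 dB

Without make-up, output = threshold + overshoot/1.5 = -44 + 16 = -28 dBFS.
Gap to target: 8 dB.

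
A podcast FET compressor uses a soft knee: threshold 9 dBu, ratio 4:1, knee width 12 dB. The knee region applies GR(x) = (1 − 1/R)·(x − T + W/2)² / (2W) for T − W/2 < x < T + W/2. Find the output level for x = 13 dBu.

9.875 dBu

x − T + W/2 = 13 − 9 + 6 = 10.
GR = (1 − 1/4) × 10² / 24 = 0.75 × 100 / 24 = 3.125 dB.
Output = 13 − 3.125 = 9.875 dBu.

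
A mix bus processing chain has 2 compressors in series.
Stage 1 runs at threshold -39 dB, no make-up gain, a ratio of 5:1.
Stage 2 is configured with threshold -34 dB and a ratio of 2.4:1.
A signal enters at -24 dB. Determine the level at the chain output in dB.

-36 dB

Stage 1: overshoot 15 dB → 15/5 = 3 dB → -36 dB.
Stage 2: -36 dB ≤ -34 dB, so stage 2 doesn't engage; output -36 dB.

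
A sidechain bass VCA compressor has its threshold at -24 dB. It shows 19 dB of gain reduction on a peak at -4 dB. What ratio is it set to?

Input overshoot = -4 − (-24) = 20 dB.
Output overshoot = 20 − 19 = 1 dB.
Ratio = input overshoot / output overshoot = 20 / 1 = 20.

20:1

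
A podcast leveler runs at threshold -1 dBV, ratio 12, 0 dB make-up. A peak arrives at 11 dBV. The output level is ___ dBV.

0 dBV

Overshoot: 11 − (-1) = 12 dB.
At 12:1 the overshoot is divided by 12, leaving 1 dB above threshold.
So the level is -1 + 1 = 0 dBV.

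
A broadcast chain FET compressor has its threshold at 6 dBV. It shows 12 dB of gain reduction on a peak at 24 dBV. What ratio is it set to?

Input overshoot = 24 − 6 = 18 dB.
Output overshoot = 18 − 12 = 6 dB.
Ratio = input overshoot / output overshoot = 18 / 6 = 3.

3:1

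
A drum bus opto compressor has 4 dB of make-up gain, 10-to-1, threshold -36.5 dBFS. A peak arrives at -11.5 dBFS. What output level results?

-30 dBFS

Overshoot: -11.5 − (-36.5) = 25 dB.
10:1 compression reduces that to 25/10 = 2.5 dB over.
Output = -36.5 + 2.5 = -34 dBFS; make-up adds 4 dB, giving -30 dBFS.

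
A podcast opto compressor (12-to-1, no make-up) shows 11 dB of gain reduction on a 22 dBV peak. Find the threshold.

Input is 12 dB above T (since output overshoot × R = input overshoot: (11 − T)·12 = 22 − T gives T = 10 dBV).
Check: 10 + (22 − 10)/12 = 10 + 1 = 11 dBV. ✓

10 dBV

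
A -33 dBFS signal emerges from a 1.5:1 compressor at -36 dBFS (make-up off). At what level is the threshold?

Let T be the threshold. Output overshoot = (input overshoot)/R, so -36 − T = (-33 − T)/1.5.
1.5·(-36 − T) = -33 − T → 0.5·T = -54 − (-33) = -21.
T = -21/0.5 = -42 dBFS.

-42 dBFS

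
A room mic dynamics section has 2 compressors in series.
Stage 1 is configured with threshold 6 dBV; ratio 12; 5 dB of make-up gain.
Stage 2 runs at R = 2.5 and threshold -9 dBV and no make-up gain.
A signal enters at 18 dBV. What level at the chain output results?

-0.6 dBV

Stage 1: 18 dBV is 12 dB over 6 dBV; at 12:1 that becomes 1 dB over, giving 7 dBV; +5 dB make-up → 12 dBV.
Stage 2: 12 dBV is 21 dB over -9 dBV; at 2.5:1 that becomes 8.4 dB over, giving -0.6 dBV.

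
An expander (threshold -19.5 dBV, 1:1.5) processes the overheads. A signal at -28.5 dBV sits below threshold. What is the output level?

Below threshold, a 1:1.5 expander applies gain = (1.5−1)×(T − x) of attenuation.
(1.5−1) × 9 = 4.5 dB, so output = -28.5 − 4.5 = -33 dBV.

-33 dBV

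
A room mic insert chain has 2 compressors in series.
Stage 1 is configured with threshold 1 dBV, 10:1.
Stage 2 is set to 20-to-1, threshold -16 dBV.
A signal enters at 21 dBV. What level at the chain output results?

-15.05 dBV

Stage 1: 20 dB above 1 dBV, reduced 10:1 to 2 dB above → 3 dBV.
Stage 2: 19 dB above -16 dBV, reduced 20:1 to 0.95 dB above → -15.05 dBV.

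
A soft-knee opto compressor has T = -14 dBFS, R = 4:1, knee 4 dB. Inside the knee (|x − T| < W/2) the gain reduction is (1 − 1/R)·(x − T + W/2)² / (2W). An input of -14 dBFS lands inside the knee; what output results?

-14.375 dBFS

x − T + W/2 = -14 − (-14) + 2 = 2.
GR = (1 − 1/4) × 2² / 8 = 0.75 × 4 / 8 = 0.375 dB.
Output = -14 − 0.375 = -14.375 dBFS.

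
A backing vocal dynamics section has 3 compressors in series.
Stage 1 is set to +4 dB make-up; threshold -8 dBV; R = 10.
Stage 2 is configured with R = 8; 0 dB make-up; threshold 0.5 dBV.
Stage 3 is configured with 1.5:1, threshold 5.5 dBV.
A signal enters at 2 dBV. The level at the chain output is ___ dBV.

-3 dBV

Stage 1: 10 dB above -8 dBV, reduced 10:1 to 1 dB above → -7 dBV; +4 dB make-up → -3 dBV.
Stage 2: -3 dBV is at or below the 0.5 dBV threshold — no compression; output -3 dBV.
Stage 3: -3 dBV ≤ 5.5 dBV, so stage 3 doesn't engage; output -3 dBV.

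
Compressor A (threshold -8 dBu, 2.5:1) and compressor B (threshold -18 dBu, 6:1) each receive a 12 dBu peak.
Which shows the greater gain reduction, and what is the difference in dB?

A: GR = 20 − 20/2.5 = 12 dB.
B: GR = 30 − 30/6 = 25 dB.
B applies 13 dB more gain reduction.

B, by 13 dB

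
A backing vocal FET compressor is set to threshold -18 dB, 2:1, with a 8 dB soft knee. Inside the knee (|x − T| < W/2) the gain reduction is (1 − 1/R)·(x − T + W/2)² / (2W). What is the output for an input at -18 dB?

-18.5 dB

x − T + W/2 = -18 − (-18) + 4 = 4.
GR = (1 − 1/2) × 4² / 16 = 0.5 × 16 / 16 = 0.5 dB.
Output = -18 − 0.5 = -18.5 dB.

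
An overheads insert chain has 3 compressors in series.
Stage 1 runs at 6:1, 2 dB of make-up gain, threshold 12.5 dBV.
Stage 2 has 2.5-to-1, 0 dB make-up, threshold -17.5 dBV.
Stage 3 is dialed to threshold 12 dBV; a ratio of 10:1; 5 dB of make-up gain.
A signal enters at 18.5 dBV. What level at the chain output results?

Stage 1: overshoot 6 dB → 6/6 = 1 dB → 13.5 dBV; +2 dB make-up → 15.5 dBV.
Stage 2: 15.5 dBV is 33 dB over -17.5 dBV; at 2.5:1 that becomes 13.2 dB over, giving -4.3 dBV.
Stage 3: -4.3 dBV ≤ 12 dBV, so stage 3 doesn't engage; make-up brings it to 0.7 dBV.

0.7 dBV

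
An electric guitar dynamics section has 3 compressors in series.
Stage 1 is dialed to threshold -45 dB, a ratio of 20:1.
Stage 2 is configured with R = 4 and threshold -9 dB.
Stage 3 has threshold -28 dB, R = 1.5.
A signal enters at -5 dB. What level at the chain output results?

-43 dB

Stage 1: overshoot 40 dB → 40/20 = 2 dB → -43 dB.
Stage 2: -43 dB is at or below the -9 dB threshold — no compression; output -43 dB.
Stage 3: -43 dB ≤ -28 dB, so stage 3 doesn't engage; output -43 dB.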